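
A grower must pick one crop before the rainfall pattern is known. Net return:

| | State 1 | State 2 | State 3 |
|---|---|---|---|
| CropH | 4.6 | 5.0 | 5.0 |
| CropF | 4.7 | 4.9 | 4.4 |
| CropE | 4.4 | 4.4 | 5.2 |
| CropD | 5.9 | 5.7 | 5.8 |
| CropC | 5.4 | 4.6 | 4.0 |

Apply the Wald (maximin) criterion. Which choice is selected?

Row minima: CropH=4.6, CropF=4.4, CropE=4.4, CropD=5.7, CropC=4.0
Best worst-case = 5.7 → CropD.

CropD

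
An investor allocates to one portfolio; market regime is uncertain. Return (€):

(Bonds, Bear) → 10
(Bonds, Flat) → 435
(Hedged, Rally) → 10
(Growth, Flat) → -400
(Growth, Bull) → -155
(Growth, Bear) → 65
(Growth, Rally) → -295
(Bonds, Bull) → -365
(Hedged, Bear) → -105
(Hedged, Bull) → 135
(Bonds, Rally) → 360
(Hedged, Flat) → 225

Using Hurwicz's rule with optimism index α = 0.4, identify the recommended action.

Growth: 0.4·65 + 0.6·(-400) = -214
Bonds: 0.4·435 + 0.6·(-365) = -45
Hedged: 0.4·225 + 0.6·(-105) = 27
Highest Hurwicz score = 27 → Hedged.

Hedged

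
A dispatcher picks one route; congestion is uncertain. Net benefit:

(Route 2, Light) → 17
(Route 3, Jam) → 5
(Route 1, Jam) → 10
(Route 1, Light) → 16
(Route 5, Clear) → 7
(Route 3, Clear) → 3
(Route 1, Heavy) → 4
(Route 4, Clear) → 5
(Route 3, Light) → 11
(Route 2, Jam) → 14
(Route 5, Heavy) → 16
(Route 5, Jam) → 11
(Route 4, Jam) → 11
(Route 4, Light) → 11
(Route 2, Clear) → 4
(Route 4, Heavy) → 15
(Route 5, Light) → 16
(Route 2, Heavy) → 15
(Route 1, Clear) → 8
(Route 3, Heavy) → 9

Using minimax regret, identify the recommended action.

Column bests: Clear=8, Light=17, Heavy=16, Jam=14.
Route 1 regrets: 0, 1, 12, 4 → max 12
Route 2 regrets: 4, 0, 1, 0 → max 4
Route 3 regrets: 5, 6, 7, 9 → max 9
Route 4 regrets: 3, 6, 1, 3 → max 6
Route 5 regrets: 1, 1, 0, 3 → max 3
Smallest max regret = 3 → Route 5.

Route 5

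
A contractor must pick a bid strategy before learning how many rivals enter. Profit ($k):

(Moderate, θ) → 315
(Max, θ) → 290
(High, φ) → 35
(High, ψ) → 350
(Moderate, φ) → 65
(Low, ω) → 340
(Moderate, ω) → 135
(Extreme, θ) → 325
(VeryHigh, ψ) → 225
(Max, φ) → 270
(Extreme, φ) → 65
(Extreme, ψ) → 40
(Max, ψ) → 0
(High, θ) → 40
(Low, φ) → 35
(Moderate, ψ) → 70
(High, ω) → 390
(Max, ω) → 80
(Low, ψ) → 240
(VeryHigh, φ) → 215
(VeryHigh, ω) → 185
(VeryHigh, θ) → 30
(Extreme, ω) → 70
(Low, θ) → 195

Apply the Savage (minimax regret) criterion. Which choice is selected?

Low

Column bests: θ=325, φ=270, ψ=350, ω=390.
Low regrets: 130, 235, 110, 50 → max 235
Moderate regrets: 10, 205, 280, 255 → max 280
High regrets: 285, 235, 0, 0 → max 285
VeryHigh regrets: 295, 55, 125, 205 → max 295
Extreme regrets: 0, 205, 310, 320 → max 320
Max regrets: 35, 0, 350, 310 → max 350
Smallest max regret = 235 → Low.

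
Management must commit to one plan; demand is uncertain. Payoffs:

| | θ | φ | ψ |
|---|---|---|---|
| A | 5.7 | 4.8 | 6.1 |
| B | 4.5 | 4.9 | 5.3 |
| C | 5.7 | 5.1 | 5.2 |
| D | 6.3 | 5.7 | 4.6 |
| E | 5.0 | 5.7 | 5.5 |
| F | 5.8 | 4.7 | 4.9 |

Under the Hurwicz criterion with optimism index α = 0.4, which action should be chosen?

A: 0.4·6.1 + 0.6·4.8 = 5.32
B: 0.4·5.3 + 0.6·4.5 = 4.82
C: 0.4·5.7 + 0.6·5.1 = 5.34
D: 0.4·6.3 + 0.6·4.6 = 5.28
E: 0.4·5.7 + 0.6·5.0 = 5.28
F: 0.4·5.8 + 0.6·4.7 = 5.14
Highest Hurwicz score = 5.34 → C.

C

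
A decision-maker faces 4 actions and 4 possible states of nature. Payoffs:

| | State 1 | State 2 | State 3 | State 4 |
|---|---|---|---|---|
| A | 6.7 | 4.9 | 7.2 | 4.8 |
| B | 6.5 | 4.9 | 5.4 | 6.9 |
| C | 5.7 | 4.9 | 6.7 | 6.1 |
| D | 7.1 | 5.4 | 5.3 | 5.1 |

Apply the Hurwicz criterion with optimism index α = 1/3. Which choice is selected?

A: 1/3·7.2 + 2/3·4.8 = 5.6
B: 1/3·6.9 + 2/3·4.9 = 167/30
C: 1/3·6.7 + 2/3·4.9 = 5.5
D: 1/3·7.1 + 2/3·5.1 = 173/30
Highest Hurwicz score = 173/30 → D.

D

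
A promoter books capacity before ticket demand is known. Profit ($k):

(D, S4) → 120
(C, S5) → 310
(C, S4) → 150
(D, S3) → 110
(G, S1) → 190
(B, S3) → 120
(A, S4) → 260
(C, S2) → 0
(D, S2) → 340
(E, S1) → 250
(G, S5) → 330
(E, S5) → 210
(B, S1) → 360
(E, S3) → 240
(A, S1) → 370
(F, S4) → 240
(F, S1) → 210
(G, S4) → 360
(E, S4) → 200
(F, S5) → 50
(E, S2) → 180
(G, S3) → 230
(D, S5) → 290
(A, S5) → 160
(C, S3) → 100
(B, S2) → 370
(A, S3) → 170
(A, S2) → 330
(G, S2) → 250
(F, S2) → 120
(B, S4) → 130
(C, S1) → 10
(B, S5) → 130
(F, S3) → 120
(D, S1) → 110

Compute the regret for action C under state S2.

Best payoff under S2 is 370.
Regret = 370 − 0 = 370.

370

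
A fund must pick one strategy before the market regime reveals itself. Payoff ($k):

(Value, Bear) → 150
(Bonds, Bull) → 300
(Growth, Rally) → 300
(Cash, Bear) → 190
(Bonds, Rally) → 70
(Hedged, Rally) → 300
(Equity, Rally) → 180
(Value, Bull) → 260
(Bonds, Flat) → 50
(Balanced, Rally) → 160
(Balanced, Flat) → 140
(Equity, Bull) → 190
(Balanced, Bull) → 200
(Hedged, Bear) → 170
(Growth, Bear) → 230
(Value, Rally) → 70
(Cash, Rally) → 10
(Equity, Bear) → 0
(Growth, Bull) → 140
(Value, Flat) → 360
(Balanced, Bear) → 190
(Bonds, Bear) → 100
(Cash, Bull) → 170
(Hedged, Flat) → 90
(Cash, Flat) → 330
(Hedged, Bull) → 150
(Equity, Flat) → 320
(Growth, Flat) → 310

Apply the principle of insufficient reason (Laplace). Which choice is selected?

Growth

Row averages: Equity=172.5, Balanced=172.5, Bonds=130, Hedged=177.5, Cash=175, Growth=245, Value=210
Highest average = 245 → Growth.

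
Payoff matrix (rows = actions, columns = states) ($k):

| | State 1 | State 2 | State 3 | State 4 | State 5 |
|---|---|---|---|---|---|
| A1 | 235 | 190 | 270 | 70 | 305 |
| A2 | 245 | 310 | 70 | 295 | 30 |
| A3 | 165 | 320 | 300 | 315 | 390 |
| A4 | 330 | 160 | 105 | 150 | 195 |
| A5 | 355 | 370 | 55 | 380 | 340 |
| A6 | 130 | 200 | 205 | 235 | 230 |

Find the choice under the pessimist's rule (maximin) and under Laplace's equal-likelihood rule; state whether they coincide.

maximin → A3; laplace → A5 (disagree)

Row minima: A1=70, A2=30, A3=165, A4=105, A5=55, A6=130
Best worst-case = 165 → A3.
Row averages: A1=214, A2=190, A3=298, A4=188, A5=300, A6=200
Highest average = 300 → A5.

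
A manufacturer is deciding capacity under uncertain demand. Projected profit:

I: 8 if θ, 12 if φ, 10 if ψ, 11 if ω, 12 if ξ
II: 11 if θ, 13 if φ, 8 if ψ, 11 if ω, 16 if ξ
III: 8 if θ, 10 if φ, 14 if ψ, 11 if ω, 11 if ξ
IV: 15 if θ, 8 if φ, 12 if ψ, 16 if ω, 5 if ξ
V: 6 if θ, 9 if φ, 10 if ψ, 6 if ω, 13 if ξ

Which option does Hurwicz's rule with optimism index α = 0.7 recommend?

II

I: 0.7·12 + 0.3·8 = 10.8
II: 0.7·16 + 0.3·8 = 13.6
III: 0.7·14 + 0.3·8 = 12.2
IV: 0.7·16 + 0.3·5 = 12.7
V: 0.7·13 + 0.3·6 = 10.9
Highest Hurwicz score = 13.6 → II.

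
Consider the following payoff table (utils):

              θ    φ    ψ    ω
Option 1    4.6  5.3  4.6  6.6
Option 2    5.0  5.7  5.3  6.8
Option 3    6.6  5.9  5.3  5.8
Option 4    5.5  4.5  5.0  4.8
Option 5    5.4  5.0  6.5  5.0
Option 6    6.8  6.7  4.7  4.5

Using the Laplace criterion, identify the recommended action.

Row averages: Option 1=5.275, Option 2=5.7, Option 3=5.9, Option 4=4.95, Option 5=5.475, Option 6=5.675
Highest average = 5.9 → Option 3.

Option 3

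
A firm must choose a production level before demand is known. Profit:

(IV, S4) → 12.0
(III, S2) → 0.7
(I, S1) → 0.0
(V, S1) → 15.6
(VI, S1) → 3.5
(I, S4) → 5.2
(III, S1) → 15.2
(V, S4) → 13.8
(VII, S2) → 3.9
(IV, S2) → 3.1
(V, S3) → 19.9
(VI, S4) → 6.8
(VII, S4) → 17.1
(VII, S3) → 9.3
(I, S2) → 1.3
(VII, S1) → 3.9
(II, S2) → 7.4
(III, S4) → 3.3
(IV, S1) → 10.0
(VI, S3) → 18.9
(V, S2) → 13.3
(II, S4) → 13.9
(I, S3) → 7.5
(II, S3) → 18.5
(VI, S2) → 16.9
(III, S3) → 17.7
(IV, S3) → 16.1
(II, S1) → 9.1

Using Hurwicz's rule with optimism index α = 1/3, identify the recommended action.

V

I: 1/3·7.5 + 2/3·0.0 = 2.5
II: 1/3·18.5 + 2/3·7.4 = 11.1
III: 1/3·17.7 + 2/3·0.7 = 191/30
IV: 1/3·16.1 + 2/3·3.1 = 223/30
V: 1/3·19.9 + 2/3·13.3 = 15.5
VI: 1/3·18.9 + 2/3·3.5 = 259/30
VII: 1/3·17.1 + 2/3·3.9 = 8.3
Highest Hurwicz score = 15.5 → V.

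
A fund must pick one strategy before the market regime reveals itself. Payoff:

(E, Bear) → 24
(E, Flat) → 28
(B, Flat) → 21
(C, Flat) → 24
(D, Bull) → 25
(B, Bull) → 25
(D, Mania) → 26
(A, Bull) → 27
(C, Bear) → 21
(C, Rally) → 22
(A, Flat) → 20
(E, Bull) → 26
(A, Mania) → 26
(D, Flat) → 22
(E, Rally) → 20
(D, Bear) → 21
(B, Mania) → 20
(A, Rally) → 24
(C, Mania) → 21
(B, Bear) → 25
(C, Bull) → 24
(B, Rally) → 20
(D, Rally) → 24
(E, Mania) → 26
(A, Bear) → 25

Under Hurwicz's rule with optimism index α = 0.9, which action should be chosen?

E

A: 0.9·27 + 0.1·20 = 26.3
B: 0.9·25 + 0.1·20 = 24.5
C: 0.9·24 + 0.1·21 = 23.7
D: 0.9·26 + 0.1·21 = 25.5
E: 0.9·28 + 0.1·20 = 27.2
Highest Hurwicz score = 27.2 → E.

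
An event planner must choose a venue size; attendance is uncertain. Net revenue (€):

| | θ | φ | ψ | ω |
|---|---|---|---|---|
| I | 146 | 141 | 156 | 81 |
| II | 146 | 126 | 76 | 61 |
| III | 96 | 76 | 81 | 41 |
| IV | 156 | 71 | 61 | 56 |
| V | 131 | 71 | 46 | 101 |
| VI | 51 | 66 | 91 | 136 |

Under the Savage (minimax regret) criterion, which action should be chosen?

Column bests: θ=156, φ=141, ψ=156, ω=136.
I regrets: 10, 0, 0, 55 → max 55
II regrets: 10, 15, 80, 75 → max 80
III regrets: 60, 65, 75, 95 → max 95
IV regrets: 0, 70, 95, 80 → max 95
V regrets: 25, 70, 110, 35 → max 110
VI regrets: 105, 75, 65, 0 → max 105
Smallest max regret = 55 → I.

I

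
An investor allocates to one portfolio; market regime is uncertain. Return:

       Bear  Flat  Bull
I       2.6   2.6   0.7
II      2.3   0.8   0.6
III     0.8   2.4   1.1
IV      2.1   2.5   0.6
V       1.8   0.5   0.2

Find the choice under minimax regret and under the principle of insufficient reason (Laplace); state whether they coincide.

minimax regret → I; laplace → I (agree)

Column bests: Bear=2.6, Flat=2.6, Bull=1.1.
I regrets: 0.0, 0.0, 0.4 → max 0.4
II regrets: 0.3, 1.8, 0.5 → max 1.8
III regrets: 1.8, 0.2, 0.0 → max 1.8
IV regrets: 0.5, 0.1, 0.5 → max 0.5
V regrets: 0.8, 2.1, 0.9 → max 2.1
Smallest max regret = 0.4 → I.
Row averages: I=59/30, II=37/30, III=43/30, IV=26/15, V=5/6
Highest average = 59/30 → I.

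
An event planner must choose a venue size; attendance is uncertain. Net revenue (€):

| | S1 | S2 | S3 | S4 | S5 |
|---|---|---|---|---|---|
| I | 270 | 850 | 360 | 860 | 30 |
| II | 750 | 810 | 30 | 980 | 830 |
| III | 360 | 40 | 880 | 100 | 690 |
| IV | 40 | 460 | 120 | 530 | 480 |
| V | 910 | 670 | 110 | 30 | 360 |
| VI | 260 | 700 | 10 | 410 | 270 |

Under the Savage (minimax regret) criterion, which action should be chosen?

Column bests: S1=910, S2=850, S3=880, S4=980, S5=830.
I regrets: 640, 0, 520, 120, 800 → max 800
II regrets: 160, 40, 850, 0, 0 → max 850
III regrets: 550, 810, 0, 880, 140 → max 880
IV regrets: 870, 390, 760, 450, 350 → max 870
V regrets: 0, 180, 770, 950, 470 → max 950
VI regrets: 650, 150, 870, 570, 560 → max 870
Smallest max regret = 800 → I.

I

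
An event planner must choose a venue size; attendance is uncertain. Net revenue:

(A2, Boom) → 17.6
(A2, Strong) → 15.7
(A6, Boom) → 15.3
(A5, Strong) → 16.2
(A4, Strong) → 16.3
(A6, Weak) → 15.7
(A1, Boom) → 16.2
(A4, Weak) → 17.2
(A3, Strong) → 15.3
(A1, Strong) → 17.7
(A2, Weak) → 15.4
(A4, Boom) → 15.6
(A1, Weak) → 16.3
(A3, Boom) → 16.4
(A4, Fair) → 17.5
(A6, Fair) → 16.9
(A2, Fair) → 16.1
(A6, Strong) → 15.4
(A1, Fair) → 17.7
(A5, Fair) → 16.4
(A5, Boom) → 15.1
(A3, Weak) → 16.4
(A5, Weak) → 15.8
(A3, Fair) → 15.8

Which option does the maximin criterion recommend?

A1

Row minima: A1=16.2, A2=15.4, A3=15.3, A4=15.6, A5=15.1, A6=15.3
Best worst-case = 16.2 → A1.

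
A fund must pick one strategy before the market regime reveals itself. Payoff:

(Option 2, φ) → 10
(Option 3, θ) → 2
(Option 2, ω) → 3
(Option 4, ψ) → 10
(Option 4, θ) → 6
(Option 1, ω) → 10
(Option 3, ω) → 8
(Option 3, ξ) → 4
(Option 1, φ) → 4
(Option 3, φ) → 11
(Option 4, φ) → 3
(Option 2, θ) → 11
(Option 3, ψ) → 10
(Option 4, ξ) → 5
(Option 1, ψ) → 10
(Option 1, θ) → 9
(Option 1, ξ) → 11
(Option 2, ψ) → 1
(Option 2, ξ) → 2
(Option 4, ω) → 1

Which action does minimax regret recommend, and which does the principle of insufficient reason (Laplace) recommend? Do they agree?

Column bests: θ=11, φ=11, ψ=10, ω=10, ξ=11.
Option 1 regrets: 2, 7, 0, 0, 0 → max 7
Option 2 regrets: 0, 1, 9, 7, 9 → max 9
Option 3 regrets: 9, 0, 0, 2, 7 → max 9
Option 4 regrets: 5, 8, 0, 9, 6 → max 9
Smallest max regret = 7 → Option 1.
Row averages: Option 1=8.8, Option 2=5.4, Option 3=7, Option 4=5
Highest average = 8.8 → Option 1.

minimax regret → Option 1; laplace → Option 1 (agree)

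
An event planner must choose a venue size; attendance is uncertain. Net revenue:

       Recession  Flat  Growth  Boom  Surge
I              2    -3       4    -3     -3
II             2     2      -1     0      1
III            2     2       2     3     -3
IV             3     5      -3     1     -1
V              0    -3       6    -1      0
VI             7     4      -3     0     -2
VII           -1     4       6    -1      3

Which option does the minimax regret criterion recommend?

III

Column bests: Recession=7, Flat=5, Growth=6, Boom=3, Surge=3.
I regrets: 5, 8, 2, 6, 6 → max 8
II regrets: 5, 3, 7, 3, 2 → max 7
III regrets: 5, 3, 4, 0, 6 → max 6
IV regrets: 4, 0, 9, 2, 4 → max 9
V regrets: 7, 8, 0, 4, 3 → max 8
VI regrets: 0, 1, 9, 3, 5 → max 9
VII regrets: 8, 1, 0, 4, 0 → max 8
Smallest max regret = 6 → III.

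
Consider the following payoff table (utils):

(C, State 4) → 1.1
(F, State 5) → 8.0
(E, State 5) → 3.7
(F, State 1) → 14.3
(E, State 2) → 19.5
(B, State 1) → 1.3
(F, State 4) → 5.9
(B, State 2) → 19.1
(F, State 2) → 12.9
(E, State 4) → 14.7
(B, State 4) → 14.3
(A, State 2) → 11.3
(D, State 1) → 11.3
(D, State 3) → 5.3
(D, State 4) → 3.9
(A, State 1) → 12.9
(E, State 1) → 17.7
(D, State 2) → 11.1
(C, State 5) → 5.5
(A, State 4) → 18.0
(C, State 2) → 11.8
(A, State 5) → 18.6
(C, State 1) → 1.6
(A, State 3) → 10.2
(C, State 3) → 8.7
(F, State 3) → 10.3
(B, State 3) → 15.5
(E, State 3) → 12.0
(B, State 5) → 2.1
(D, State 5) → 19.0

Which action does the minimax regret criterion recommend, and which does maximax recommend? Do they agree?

Column bests: State 1=17.7, State 2=19.5, State 3=15.5, State 4=18.0, State 5=19.0.
A regrets: 4.8, 8.2, 5.3, 0.0, 0.4 → max 8.2
B regrets: 16.4, 0.4, 0.0, 3.7, 16.9 → max 16.9
C regrets: 16.1, 7.7, 6.8, 16.9, 13.5 → max 16.9
D regrets: 6.4, 8.4, 10.2, 14.1, 0.0 → max 14.1
E regrets: 0.0, 0.0, 3.5, 3.3, 15.3 → max 15.3
F regrets: 3.4, 6.6, 5.2, 12.1, 11.0 → max 12.1
Smallest max regret = 8.2 → A.
Row maxima: A=18.6, B=19.1, C=11.8, D=19.0, E=19.5, F=14.3
Best best-case = 19.5 → E.

minimax regret → A; maximax → E (disagree)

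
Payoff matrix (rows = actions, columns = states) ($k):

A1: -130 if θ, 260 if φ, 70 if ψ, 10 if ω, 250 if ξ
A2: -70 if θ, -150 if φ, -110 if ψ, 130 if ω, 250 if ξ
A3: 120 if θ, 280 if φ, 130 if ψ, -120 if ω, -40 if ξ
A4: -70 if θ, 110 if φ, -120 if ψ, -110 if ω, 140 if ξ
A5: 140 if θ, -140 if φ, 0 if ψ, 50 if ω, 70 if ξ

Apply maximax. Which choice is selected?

A3

Row maxima: A1=260, A2=250, A3=280, A4=140, A5=140
Best best-case = 280 → A3.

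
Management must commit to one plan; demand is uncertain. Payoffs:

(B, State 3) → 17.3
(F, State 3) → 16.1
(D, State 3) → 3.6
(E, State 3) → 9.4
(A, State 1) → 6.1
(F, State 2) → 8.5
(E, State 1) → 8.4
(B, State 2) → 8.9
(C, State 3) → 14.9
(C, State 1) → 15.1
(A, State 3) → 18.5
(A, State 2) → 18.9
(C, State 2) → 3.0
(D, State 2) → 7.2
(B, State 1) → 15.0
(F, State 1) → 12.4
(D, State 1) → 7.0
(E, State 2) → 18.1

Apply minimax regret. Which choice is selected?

Column bests: State 1=15.1, State 2=18.9, State 3=18.5.
A regrets: 9.0, 0.0, 0.0 → max 9.0
B regrets: 0.1, 10.0, 1.2 → max 10.0
C regrets: 0.0, 15.9, 3.6 → max 15.9
D regrets: 8.1, 11.7, 14.9 → max 14.9
E regrets: 6.7, 0.8, 9.1 → max 9.1
F regrets: 2.7, 10.4, 2.4 → max 10.4
Smallest max regret = 9.0 → A.

A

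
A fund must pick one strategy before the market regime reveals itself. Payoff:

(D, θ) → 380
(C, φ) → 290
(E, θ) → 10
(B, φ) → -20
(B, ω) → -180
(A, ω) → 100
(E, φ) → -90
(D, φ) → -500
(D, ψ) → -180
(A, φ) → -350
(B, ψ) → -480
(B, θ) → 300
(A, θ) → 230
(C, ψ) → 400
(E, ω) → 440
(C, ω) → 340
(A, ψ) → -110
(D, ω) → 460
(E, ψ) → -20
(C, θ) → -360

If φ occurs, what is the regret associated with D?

Best payoff under φ is 290.
Regret = 290 − (-500) = 790.

790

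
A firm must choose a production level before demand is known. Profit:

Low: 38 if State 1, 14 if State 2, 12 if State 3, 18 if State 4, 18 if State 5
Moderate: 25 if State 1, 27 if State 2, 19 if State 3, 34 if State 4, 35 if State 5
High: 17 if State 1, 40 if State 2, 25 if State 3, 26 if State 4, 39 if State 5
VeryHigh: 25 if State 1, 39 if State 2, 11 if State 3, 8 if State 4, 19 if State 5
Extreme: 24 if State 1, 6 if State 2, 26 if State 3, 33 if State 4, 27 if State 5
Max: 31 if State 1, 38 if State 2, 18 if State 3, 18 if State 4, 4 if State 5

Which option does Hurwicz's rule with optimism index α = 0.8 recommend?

Low: 0.8·38 + 0.2·12 = 32.8
Moderate: 0.8·35 + 0.2·19 = 31.8
High: 0.8·40 + 0.2·17 = 35.4
VeryHigh: 0.8·39 + 0.2·8 = 32.8
Extreme: 0.8·33 + 0.2·6 = 27.6
Max: 0.8·38 + 0.2·4 = 31.2
Highest Hurwicz score = 35.4 → High.

High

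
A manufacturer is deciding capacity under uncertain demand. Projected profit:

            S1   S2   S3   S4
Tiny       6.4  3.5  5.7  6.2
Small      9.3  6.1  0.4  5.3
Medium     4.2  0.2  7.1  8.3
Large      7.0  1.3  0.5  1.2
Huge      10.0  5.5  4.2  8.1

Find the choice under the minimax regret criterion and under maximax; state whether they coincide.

Column bests: S1=10.0, S2=6.1, S3=7.1, S4=8.3.
Tiny regrets: 3.6, 2.6, 1.4, 2.1 → max 3.6
Small regrets: 0.7, 0.0, 6.7, 3.0 → max 6.7
Medium regrets: 5.8, 5.9, 0.0, 0.0 → max 5.9
Large regrets: 3.0, 4.8, 6.6, 7.1 → max 7.1
Huge regrets: 0.0, 0.6, 2.9, 0.2 → max 2.9
Smallest max regret = 2.9 → Huge.
Row maxima: Tiny=6.4, Small=9.3, Medium=8.3, Large=7.0, Huge=10.0
Best best-case = 10.0 → Huge.

minimax regret → Huge; maximax → Huge (agree)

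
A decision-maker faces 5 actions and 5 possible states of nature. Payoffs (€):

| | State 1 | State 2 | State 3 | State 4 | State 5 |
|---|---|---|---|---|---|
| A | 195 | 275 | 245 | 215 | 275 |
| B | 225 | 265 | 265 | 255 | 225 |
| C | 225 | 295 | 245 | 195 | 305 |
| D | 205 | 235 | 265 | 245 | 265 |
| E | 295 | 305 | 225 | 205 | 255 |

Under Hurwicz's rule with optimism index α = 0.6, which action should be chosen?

A: 0.6·275 + 0.4·195 = 243
B: 0.6·265 + 0.4·225 = 249
C: 0.6·305 + 0.4·195 = 261
D: 0.6·265 + 0.4·205 = 241
E: 0.6·305 + 0.4·205 = 265
Highest Hurwicz score = 265 → E.

E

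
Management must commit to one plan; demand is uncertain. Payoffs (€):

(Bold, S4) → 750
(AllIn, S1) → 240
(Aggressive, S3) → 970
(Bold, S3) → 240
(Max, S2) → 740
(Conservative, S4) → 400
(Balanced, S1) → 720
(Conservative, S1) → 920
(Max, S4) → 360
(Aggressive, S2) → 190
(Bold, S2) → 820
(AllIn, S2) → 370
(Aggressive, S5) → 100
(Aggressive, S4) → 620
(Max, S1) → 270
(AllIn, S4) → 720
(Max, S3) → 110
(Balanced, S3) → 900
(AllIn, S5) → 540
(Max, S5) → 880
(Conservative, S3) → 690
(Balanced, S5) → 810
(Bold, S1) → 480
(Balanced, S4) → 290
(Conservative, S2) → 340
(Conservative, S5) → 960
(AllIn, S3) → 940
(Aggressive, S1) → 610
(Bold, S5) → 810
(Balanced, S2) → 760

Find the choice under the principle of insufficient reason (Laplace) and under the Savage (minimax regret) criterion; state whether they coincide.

laplace → Balanced; minimax regret → Balanced (agree)

Row averages: Conservative=662, Balanced=696, Aggressive=498, Bold=620, AllIn=562, Max=472
Highest average = 696 → Balanced.
Column bests: S1=920, S2=820, S3=970, S4=750, S5=960.
Conservative regrets: 0, 480, 280, 350, 0 → max 480
Balanced regrets: 200, 60, 70, 460, 150 → max 460
Aggressive regrets: 310, 630, 0, 130, 860 → max 860
Bold regrets: 440, 0, 730, 0, 150 → max 730
AllIn regrets: 680, 450, 30, 30, 420 → max 680
Max regrets: 650, 80, 860, 390, 80 → max 860
Smallest max regret = 460 → Balanced.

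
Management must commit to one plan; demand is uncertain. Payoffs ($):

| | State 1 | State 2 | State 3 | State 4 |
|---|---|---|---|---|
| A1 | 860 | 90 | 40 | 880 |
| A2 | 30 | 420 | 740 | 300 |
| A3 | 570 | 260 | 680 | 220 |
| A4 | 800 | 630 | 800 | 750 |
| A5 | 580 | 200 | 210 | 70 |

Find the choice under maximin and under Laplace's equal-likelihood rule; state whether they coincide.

maximin → A4; laplace → A4 (agree)

Row minima: A1=40, A2=30, A3=220, A4=630, A5=70
Best worst-case = 630 → A4.
Row averages: A1=467.5, A2=372.5, A3=432.5, A4=745, A5=265
Highest average = 745 → A4.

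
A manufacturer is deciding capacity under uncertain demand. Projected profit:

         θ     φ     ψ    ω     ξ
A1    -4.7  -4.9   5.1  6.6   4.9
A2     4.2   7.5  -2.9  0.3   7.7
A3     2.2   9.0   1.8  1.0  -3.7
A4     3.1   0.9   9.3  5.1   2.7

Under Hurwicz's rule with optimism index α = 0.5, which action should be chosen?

A4

A1: 0.5·6.6 + 0.5·(-4.9) = 0.85
A2: 0.5·7.7 + 0.5·(-2.9) = 2.4
A3: 0.5·9.0 + 0.5·(-3.7) = 2.65
A4: 0.5·9.3 + 0.5·0.9 = 5.1
Highest Hurwicz score = 5.1 → A4.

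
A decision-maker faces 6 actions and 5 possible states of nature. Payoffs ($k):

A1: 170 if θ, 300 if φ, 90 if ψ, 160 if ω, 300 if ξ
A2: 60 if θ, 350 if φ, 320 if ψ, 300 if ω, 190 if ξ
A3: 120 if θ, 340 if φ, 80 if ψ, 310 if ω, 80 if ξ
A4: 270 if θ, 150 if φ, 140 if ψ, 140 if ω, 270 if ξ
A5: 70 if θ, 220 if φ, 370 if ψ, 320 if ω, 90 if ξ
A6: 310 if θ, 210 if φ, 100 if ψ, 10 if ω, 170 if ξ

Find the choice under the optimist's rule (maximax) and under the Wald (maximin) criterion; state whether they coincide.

maximax → A5; maximin → A4 (disagree)

Row maxima: A1=300, A2=350, A3=340, A4=270, A5=370, A6=310
Best best-case = 370 → A5.
Row minima: A1=90, A2=60, A3=80, A4=140, A5=70, A6=10
Best worst-case = 140 → A4.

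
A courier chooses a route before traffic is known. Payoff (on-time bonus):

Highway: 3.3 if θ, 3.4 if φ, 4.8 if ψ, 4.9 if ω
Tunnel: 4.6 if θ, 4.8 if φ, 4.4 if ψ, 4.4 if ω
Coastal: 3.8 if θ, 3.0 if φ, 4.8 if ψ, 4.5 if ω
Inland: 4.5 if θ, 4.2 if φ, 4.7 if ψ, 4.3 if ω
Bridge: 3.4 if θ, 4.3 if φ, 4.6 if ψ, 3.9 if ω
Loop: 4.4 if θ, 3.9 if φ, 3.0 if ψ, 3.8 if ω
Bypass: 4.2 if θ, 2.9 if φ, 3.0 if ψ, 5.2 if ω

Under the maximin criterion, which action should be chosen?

Row minima: Highway=3.3, Tunnel=4.4, Coastal=3.0, Inland=4.2, Bridge=3.4, Loop=3.0, Bypass=2.9
Best worst-case = 4.4 → Tunnel.

Tunnel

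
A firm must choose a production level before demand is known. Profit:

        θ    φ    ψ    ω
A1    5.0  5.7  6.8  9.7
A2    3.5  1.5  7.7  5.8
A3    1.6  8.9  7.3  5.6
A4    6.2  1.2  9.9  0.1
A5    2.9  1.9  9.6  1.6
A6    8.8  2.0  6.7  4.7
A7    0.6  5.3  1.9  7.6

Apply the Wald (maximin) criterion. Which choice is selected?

Row minima: A1=5.0, A2=1.5, A3=1.6, A4=0.1, A5=1.6, A6=2.0, A7=0.6
Best worst-case = 5.0 → A1.

A1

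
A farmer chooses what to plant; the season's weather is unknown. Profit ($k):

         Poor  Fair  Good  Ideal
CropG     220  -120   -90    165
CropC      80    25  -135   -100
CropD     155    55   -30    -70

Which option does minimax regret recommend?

Column bests: Poor=220, Fair=55, Good=-30, Ideal=165.
CropG regrets: 0, 175, 60, 0 → max 175
CropC regrets: 140, 30, 105, 265 → max 265
CropD regrets: 65, 0, 0, 235 → max 235
Smallest max regret = 175 → CropG.

CropG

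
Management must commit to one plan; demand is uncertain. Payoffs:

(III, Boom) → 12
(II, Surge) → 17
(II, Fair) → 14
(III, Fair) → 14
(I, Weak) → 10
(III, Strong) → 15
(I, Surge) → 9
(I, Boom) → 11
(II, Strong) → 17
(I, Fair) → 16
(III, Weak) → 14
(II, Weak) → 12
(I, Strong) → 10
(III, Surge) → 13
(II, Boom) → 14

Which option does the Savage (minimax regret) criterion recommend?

Column bests: Weak=14, Fair=16, Strong=17, Boom=14, Surge=17.
I regrets: 4, 0, 7, 3, 8 → max 8
II regrets: 2, 2, 0, 0, 0 → max 2
III regrets: 0, 2, 2, 2, 4 → max 4
Smallest max regret = 2 → II.

II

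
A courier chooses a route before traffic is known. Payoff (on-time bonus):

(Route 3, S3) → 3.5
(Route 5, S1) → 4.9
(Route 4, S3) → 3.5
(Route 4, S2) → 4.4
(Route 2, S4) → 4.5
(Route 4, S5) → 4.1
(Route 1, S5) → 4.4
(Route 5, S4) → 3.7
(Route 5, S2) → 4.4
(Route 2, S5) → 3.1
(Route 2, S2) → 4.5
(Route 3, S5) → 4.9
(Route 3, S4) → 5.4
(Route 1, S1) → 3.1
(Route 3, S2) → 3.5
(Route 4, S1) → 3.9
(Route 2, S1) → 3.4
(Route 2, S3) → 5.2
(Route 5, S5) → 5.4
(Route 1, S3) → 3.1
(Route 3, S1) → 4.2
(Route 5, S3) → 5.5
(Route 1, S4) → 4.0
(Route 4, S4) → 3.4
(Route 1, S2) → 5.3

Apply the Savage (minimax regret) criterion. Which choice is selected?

Route 5

Column bests: S1=4.9, S2=5.3, S3=5.5, S4=5.4, S5=5.4.
Route 1 regrets: 1.8, 0.0, 2.4, 1.4, 1.0 → max 2.4
Route 2 regrets: 1.5, 0.8, 0.3, 0.9, 2.3 → max 2.3
Route 3 regrets: 0.7, 1.8, 2.0, 0.0, 0.5 → max 2.0
Route 4 regrets: 1.0, 0.9, 2.0, 2.0, 1.3 → max 2.0
Route 5 regrets: 0.0, 0.9, 0.0, 1.7, 0.0 → max 1.7
Smallest max regret = 1.7 → Route 5.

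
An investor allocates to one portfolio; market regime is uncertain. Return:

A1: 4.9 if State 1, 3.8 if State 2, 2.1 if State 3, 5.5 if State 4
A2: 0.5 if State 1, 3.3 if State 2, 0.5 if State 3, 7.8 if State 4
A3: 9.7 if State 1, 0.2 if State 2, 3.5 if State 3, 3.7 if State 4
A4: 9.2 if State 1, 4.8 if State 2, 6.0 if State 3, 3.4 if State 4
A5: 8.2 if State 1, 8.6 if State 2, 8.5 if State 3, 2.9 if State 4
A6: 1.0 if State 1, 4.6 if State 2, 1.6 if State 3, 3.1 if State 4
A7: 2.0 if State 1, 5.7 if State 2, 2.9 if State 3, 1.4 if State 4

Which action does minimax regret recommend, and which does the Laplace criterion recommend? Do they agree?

minimax regret → A4; laplace → A5 (disagree)

Column bests: State 1=9.7, State 2=8.6, State 3=8.5, State 4=7.8.
A1 regrets: 4.8, 4.8, 6.4, 2.3 → max 6.4
A2 regrets: 9.2, 5.3, 8.0, 0.0 → max 9.2
A3 regrets: 0.0, 8.4, 5.0, 4.1 → max 8.4
A4 regrets: 0.5, 3.8, 2.5, 4.4 → max 4.4
A5 regrets: 1.5, 0.0, 0.0, 4.9 → max 4.9
A6 regrets: 8.7, 4.0, 6.9, 4.7 → max 8.7
A7 regrets: 7.7, 2.9, 5.6, 6.4 → max 7.7
Smallest max regret = 4.4 → A4.
Row averages: A1=4.075, A2=3.025, A3=4.275, A4=5.85, A5=7.05, A6=2.575, A7=3
Highest average = 7.05 → A5.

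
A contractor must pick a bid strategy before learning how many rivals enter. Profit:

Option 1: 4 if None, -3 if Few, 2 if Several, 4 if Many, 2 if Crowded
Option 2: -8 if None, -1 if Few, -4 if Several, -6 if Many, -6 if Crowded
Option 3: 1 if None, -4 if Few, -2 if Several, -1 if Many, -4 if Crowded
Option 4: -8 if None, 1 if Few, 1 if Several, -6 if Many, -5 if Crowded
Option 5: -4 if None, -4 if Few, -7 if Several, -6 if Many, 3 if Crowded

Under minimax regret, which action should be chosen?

Option 1

Column bests: None=4, Few=1, Several=2, Many=4, Crowded=3.
Option 1 regrets: 0, 4, 0, 0, 1 → max 4
Option 2 regrets: 12, 2, 6, 10, 9 → max 12
Option 3 regrets: 3, 5, 4, 5, 7 → max 7
Option 4 regrets: 12, 0, 1, 10, 8 → max 12
Option 5 regrets: 8, 5, 9, 10, 0 → max 10
Smallest max regret = 4 → Option 1.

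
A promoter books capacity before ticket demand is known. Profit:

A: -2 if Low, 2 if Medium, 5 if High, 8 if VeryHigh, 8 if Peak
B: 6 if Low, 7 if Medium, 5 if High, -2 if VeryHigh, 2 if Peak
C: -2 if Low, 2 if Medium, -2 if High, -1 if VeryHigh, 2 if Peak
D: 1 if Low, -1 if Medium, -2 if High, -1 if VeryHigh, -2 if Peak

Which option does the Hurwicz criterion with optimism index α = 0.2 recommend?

A: 0.2·8 + 0.8·(-2) = 0
B: 0.2·7 + 0.8·(-2) = -0.2
C: 0.2·2 + 0.8·(-2) = -1.2
D: 0.2·1 + 0.8·(-2) = -1.4
Highest Hurwicz score = 0 → A.

A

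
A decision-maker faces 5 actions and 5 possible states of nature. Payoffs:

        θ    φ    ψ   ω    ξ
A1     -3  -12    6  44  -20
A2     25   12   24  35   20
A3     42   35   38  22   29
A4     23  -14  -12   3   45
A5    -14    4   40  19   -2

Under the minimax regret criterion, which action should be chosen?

A3

Column bests: θ=42, φ=35, ψ=40, ω=44, ξ=45.
A1 regrets: 45, 47, 34, 0, 65 → max 65
A2 regrets: 17, 23, 16, 9, 25 → max 25
A3 regrets: 0, 0, 2, 22, 16 → max 22
A4 regrets: 19, 49, 52, 41, 0 → max 52
A5 regrets: 56, 31, 0, 25, 47 → max 56
Smallest max regret = 22 → A3.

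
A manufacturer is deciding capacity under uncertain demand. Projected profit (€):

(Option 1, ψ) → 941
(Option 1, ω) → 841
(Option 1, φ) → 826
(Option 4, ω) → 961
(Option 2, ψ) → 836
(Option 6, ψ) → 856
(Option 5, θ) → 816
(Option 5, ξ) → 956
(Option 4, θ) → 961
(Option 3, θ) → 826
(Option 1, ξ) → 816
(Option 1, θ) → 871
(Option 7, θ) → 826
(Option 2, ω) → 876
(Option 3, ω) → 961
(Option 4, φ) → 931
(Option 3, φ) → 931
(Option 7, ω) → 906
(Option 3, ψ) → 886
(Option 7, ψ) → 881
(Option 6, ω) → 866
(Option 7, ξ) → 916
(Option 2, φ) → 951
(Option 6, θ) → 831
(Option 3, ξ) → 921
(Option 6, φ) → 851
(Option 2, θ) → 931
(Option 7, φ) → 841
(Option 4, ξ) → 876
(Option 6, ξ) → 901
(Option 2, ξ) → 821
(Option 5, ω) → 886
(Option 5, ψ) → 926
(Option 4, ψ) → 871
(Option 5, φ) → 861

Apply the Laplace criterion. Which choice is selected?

Option 4

Row averages: Option 1=859, Option 2=883, Option 3=905, Option 4=920, Option 5=889, Option 6=861, Option 7=874
Highest average = 920 → Option 4.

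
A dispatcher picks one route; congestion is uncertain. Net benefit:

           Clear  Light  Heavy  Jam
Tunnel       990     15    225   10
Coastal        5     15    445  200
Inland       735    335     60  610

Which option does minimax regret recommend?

Inland

Column bests: Clear=990, Light=335, Heavy=445, Jam=610.
Tunnel regrets: 0, 320, 220, 600 → max 600
Coastal regrets: 985, 320, 0, 410 → max 985
Inland regrets: 255, 0, 385, 0 → max 385
Smallest max regret = 385 → Inland.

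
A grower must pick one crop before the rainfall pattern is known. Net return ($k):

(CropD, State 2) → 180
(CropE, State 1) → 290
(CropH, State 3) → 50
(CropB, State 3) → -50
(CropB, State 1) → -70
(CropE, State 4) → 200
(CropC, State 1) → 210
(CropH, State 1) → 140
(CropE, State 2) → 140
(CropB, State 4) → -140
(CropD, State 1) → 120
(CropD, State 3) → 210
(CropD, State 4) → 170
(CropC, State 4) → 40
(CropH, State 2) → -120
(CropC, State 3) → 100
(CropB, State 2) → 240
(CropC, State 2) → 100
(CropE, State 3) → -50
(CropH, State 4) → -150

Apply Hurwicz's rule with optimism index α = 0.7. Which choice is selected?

CropE: 0.7·290 + 0.3·(-50) = 188
CropD: 0.7·210 + 0.3·120 = 183
CropH: 0.7·140 + 0.3·(-150) = 53
CropB: 0.7·240 + 0.3·(-140) = 126
CropC: 0.7·210 + 0.3·40 = 159
Highest Hurwicz score = 188 → CropE.

CropE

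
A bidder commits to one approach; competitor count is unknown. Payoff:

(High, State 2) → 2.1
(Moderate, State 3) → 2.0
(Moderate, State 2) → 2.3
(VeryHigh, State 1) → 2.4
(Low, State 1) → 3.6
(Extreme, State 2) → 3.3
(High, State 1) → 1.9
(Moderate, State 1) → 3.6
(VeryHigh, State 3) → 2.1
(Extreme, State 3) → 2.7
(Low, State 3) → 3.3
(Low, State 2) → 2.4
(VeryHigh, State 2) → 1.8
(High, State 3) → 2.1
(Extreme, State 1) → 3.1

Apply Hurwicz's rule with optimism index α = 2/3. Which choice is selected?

Low

Low: 2/3·3.6 + 1/3·2.4 = 3.2
Moderate: 2/3·3.6 + 1/3·2.0 = 46/15
High: 2/3·2.1 + 1/3·1.9 = 61/30
VeryHigh: 2/3·2.4 + 1/3·1.8 = 2.2
Extreme: 2/3·3.3 + 1/3·2.7 = 3.1
Highest Hurwicz score = 3.2 → Low.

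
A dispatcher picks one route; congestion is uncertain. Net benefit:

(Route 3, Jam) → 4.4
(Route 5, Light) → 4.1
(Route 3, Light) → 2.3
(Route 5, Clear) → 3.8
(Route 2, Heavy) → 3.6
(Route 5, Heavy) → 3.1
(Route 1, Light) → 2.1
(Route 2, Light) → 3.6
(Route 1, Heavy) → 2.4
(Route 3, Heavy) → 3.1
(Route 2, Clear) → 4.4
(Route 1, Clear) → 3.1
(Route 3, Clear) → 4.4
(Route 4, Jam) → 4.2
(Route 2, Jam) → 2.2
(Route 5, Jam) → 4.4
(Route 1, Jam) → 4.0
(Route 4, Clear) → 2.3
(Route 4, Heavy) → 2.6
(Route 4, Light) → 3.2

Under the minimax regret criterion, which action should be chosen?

Route 5

Column bests: Clear=4.4, Light=4.1, Heavy=3.6, Jam=4.4.
Route 1 regrets: 1.3, 2.0, 1.2, 0.4 → max 2.0
Route 2 regrets: 0.0, 0.5, 0.0, 2.2 → max 2.2
Route 3 regrets: 0.0, 1.8, 0.5, 0.0 → max 1.8
Route 4 regrets: 2.1, 0.9, 1.0, 0.2 → max 2.1
Route 5 regrets: 0.6, 0.0, 0.5, 0.0 → max 0.6
Smallest max regret = 0.6 → Route 5.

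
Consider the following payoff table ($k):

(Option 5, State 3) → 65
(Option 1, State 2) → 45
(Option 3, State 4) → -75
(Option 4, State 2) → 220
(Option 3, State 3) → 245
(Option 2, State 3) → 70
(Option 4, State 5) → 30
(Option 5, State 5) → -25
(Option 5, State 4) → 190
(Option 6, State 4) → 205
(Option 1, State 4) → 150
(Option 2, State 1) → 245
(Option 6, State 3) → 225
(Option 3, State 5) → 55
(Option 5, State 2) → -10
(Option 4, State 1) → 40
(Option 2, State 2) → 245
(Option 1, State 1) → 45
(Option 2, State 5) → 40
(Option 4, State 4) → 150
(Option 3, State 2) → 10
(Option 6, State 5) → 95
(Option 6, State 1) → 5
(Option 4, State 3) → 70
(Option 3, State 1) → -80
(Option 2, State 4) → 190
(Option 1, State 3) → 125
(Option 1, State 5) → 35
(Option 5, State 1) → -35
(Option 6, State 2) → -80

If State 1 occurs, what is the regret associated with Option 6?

240

Best payoff under State 1 is 245.
Regret = 245 − 5 = 240.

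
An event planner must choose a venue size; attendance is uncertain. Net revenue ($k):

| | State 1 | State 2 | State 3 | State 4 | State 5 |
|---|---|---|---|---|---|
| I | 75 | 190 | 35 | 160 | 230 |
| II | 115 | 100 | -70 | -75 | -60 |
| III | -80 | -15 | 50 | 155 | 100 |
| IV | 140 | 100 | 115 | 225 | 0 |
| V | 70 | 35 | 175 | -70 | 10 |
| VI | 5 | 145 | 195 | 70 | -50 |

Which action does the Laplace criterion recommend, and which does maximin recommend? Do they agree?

Row averages: I=138, II=2, III=42, IV=116, V=44, VI=73
Highest average = 138 → I.
Row minima: I=35, II=-75, III=-80, IV=0, V=-70, VI=-50
Best worst-case = 35 → I.

laplace → I; maximin → I (agree)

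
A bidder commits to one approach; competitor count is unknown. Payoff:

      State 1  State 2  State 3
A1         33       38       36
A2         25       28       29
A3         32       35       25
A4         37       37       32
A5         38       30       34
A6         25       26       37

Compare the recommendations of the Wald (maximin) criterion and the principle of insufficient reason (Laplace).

Row minima: A1=33, A2=25, A3=25, A4=32, A5=30, A6=25
Best worst-case = 33 → A1.
Row averages: A1=107/3, A2=82/3, A3=92/3, A4=106/3, A5=34, A6=88/3
Highest average = 107/3 → A1.

maximin → A1; laplace → A1 (agree)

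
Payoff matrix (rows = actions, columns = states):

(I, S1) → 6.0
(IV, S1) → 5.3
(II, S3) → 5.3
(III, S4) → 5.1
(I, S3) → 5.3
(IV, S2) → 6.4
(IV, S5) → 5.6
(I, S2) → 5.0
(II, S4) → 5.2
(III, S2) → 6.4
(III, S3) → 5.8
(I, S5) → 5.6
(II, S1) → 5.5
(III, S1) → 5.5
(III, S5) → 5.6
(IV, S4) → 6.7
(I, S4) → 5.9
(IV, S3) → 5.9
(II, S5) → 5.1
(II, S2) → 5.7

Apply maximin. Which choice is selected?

Row minima: I=5.0, II=5.1, III=5.1, IV=5.3
Best worst-case = 5.3 → IV.

IV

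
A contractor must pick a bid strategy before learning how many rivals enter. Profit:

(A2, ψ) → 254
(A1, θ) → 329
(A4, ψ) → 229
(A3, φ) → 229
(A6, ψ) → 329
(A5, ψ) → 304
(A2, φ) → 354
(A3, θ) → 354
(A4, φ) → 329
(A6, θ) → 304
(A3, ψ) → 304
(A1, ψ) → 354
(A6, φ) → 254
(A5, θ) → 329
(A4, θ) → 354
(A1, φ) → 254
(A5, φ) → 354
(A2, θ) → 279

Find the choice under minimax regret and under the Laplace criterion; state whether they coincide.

Column bests: θ=354, φ=354, ψ=354.
A1 regrets: 25, 100, 0 → max 100
A2 regrets: 75, 0, 100 → max 100
A3 regrets: 0, 125, 50 → max 125
A4 regrets: 0, 25, 125 → max 125
A5 regrets: 25, 0, 50 → max 50
A6 regrets: 50, 100, 25 → max 100
Smallest max regret = 50 → A5.
Row averages: A1=937/3, A2=887/3, A3=887/3, A4=304, A5=329, A6=887/3
Highest average = 329 → A5.

minimax regret → A5; laplace → A5 (agree)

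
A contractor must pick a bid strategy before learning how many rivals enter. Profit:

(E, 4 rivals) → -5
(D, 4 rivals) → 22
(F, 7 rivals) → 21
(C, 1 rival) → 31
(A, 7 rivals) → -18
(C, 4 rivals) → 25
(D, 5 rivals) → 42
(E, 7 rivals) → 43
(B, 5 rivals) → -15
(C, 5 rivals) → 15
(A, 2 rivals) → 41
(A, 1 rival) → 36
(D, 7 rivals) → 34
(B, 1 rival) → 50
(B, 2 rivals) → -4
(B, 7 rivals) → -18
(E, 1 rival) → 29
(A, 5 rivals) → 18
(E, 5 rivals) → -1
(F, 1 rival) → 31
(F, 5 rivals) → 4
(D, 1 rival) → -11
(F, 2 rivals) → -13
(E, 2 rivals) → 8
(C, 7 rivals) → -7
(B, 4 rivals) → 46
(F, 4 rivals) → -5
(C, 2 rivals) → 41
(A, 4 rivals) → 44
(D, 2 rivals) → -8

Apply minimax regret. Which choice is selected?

Column bests: 1 rival=50, 2 rivals=41, 4 rivals=46, 5 rivals=42, 7 rivals=43.
A regrets: 14, 0, 2, 24, 61 → max 61
B regrets: 0, 45, 0, 57, 61 → max 61
C regrets: 19, 0, 21, 27, 50 → max 50
D regrets: 61, 49, 24, 0, 9 → max 61
E regrets: 21, 33, 51, 43, 0 → max 51
F regrets: 19, 54, 51, 38, 22 → max 54
Smallest max regret = 50 → C.

C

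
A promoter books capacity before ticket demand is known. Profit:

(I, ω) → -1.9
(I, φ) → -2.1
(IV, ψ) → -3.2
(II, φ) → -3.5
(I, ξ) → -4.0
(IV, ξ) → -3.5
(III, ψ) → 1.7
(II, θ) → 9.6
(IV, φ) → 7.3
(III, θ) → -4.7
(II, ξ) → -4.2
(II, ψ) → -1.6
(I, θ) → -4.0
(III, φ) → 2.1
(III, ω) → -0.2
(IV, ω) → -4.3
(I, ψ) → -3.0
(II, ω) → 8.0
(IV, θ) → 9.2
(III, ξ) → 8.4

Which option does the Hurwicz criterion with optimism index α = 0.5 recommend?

I: 0.5·(-1.9) + 0.5·(-4.0) = -2.95
II: 0.5·9.6 + 0.5·(-4.2) = 2.7
III: 0.5·8.4 + 0.5·(-4.7) = 1.85
IV: 0.5·9.2 + 0.5·(-4.3) = 2.45
Highest Hurwicz score = 2.7 → II.

II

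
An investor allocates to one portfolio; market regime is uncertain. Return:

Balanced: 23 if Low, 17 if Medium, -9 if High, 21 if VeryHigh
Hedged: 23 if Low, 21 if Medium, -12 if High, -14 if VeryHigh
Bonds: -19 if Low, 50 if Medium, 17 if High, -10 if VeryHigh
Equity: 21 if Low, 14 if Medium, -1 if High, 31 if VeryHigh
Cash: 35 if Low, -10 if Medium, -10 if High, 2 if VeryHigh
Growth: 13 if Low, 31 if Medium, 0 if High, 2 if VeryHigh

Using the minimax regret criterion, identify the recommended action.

Growth

Column bests: Low=35, Medium=50, High=17, VeryHigh=31.
Balanced regrets: 12, 33, 26, 10 → max 33
Hedged regrets: 12, 29, 29, 45 → max 45
Bonds regrets: 54, 0, 0, 41 → max 54
Equity regrets: 14, 36, 18, 0 → max 36
Cash regrets: 0, 60, 27, 29 → max 60
Growth regrets: 22, 19, 17, 29 → max 29
Smallest max regret = 29 → Growth.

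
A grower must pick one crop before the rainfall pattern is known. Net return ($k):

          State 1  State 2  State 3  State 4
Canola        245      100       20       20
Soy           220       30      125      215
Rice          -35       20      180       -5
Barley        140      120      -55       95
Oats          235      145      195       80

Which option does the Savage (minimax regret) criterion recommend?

Soy

Column bests: State 1=245, State 2=145, State 3=195, State 4=215.
Canola regrets: 0, 45, 175, 195 → max 195
Soy regrets: 25, 115, 70, 0 → max 115
Rice regrets: 280, 125, 15, 220 → max 280
Barley regrets: 105, 25, 250, 120 → max 250
Oats regrets: 10, 0, 0, 135 → max 135
Smallest max regret = 115 → Soy.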